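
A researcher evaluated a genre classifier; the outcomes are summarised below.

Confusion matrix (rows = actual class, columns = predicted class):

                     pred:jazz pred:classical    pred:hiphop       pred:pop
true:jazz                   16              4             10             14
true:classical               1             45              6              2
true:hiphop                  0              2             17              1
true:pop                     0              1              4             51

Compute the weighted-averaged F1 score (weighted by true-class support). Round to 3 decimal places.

0.729

Per-class F1 score (2·TP/(2·TP+FP+FN)):
  jazz: TP=16, FP=1+0+0=1, FN=4+10+14=28 → 32/61 = 0.5246
  classical: TP=45, FP=4+2+1=7, FN=1+6+2=9 → 90/106 = 0.8491
  hiphop: TP=17, FP=10+6+4=20, FN=0+2+1=3 → 34/57 = 0.5965
  pop: TP=51, FP=14+2+1=17, FN=0+1+4=5 → 102/124 = 0.8226
Weighted-F1 score = Σ (supportᵢ/N)·F1 scoreᵢ with N=174: (44/174)·0.5246 + (54/174)·0.8491 + (20/174)·0.5965 + (56/174)·0.8226 = 0.729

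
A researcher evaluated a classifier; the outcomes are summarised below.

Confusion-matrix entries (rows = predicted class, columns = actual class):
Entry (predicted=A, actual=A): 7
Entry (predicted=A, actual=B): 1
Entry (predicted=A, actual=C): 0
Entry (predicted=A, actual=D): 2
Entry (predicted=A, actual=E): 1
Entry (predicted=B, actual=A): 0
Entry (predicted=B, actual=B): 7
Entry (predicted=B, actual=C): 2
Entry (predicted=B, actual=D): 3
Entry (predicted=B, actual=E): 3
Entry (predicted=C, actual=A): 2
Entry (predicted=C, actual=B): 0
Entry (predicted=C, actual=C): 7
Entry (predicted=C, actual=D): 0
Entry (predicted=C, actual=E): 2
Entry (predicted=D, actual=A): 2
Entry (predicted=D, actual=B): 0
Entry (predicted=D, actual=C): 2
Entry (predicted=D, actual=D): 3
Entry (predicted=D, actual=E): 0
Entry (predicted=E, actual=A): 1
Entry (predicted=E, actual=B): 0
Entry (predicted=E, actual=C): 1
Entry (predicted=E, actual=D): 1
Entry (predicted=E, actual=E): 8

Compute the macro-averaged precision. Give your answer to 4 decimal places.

Per-class precision (TP/(TP+FP)):
  A: TP=7, FP=1+0+2+1=4 → 7/11 = 0.63636
  B: TP=7, FP=0+2+3+3=8 → 7/15 = 0.46667
  C: TP=7, FP=2+0+0+2=4 → 7/11 = 0.63636
  D: TP=3, FP=2+0+2+0=4 → 3/7 = 0.42857
  E: TP=8, FP=1+0+1+1=3 → 8/11 = 0.72727
Macro-precision = mean = (0.63636 + 0.46667 + 0.63636 + 0.42857 + 0.72727) / 5 = 0.5790

0.5790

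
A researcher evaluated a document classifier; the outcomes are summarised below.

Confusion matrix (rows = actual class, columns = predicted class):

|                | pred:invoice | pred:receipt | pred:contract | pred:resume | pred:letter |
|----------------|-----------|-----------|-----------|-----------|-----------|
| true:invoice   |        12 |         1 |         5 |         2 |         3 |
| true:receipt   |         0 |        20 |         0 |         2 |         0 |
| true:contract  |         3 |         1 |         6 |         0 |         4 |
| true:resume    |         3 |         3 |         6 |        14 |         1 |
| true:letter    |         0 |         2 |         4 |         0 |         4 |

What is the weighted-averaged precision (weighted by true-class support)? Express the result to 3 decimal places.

0.625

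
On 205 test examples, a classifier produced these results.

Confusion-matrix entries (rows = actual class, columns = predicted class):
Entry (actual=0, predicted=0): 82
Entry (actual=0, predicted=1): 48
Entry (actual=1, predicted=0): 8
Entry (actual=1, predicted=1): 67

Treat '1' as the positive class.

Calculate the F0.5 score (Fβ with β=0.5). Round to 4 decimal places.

0.6262

Fβ = (1+β²)·TP / ((1+β²)·TP + β²·FN + FP), with β²=1/4
= 1.25·67 / (1.25·67 + 0.25·8 + 48) = 0.6262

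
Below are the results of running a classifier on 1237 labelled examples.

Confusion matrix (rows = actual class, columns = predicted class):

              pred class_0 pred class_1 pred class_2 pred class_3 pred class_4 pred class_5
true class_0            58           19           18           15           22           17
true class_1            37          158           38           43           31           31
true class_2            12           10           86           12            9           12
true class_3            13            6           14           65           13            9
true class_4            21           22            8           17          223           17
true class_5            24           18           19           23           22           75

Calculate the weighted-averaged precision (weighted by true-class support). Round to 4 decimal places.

Per-class precision (TP/(TP+FP)):
  class_0: TP=58, FP=37+12+13+21+24=107 → 58/165 = 0.35152
  class_1: TP=158, FP=19+10+6+22+18=75 → 158/233 = 0.67811
  class_2: TP=86, FP=18+38+14+8+19=97 → 86/183 = 0.46995
  class_3: TP=65, FP=15+43+12+17+23=110 → 65/175 = 0.37143
  class_4: TP=223, FP=22+31+9+13+22=97 → 223/320 = 0.69688
  class_5: TP=75, FP=17+31+12+9+17=86 → 75/161 = 0.46584
Weighted-precision = Σ (supportᵢ/N)·precisionᵢ with N=1237: (149/1237)·0.35152 + (338/1237)·0.67811 + (141/1237)·0.46995 + (120/1237)·0.37143 + (308/1237)·0.69688 + (181/1237)·0.46584 = 0.5589

0.5589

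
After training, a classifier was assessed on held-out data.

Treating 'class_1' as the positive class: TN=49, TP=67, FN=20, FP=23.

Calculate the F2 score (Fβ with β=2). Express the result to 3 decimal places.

0.765

Fβ = (1+β²)·TP / ((1+β²)·TP + β²·FN + FP), with β²=4
= 5·67 / (5·67 + 4·20 + 23) = 0.765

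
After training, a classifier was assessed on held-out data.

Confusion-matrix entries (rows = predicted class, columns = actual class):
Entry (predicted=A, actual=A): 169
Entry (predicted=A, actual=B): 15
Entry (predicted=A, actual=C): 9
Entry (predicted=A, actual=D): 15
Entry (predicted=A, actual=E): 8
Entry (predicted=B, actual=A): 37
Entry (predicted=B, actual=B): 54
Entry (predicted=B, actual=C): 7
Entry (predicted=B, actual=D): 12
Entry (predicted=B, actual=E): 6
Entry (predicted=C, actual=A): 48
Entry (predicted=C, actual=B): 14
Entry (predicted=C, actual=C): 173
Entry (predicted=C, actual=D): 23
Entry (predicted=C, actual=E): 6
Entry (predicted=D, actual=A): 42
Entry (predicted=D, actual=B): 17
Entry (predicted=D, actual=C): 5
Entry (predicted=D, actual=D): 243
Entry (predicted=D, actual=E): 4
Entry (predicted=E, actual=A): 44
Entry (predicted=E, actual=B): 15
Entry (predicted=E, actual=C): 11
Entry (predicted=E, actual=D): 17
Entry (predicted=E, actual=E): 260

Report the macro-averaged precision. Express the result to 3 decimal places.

0.687

Per-class precision (TP/(TP+FP)):
  A: TP=169, FP=15+9+15+8=47 → 169/216 = 0.7824
  B: TP=54, FP=37+7+12+6=62 → 54/116 = 0.4655
  C: TP=173, FP=48+14+23+6=91 → 173/264 = 0.6553
  D: TP=243, FP=42+17+5+4=68 → 243/311 = 0.7814
  E: TP=260, FP=44+15+11+17=87 → 260/347 = 0.7493
Macro-precision = mean = (0.7824 + 0.4655 + 0.6553 + 0.7814 + 0.7493) / 5 = 0.687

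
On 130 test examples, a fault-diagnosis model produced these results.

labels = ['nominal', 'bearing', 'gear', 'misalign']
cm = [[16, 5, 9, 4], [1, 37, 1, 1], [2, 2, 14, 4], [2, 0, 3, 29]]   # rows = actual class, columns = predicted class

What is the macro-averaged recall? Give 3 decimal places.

0.721

Per-class recall (TP/(TP+FN)):
  nominal: TP=16, FN=5+9+4=18 → 16/34 = 0.4706
  bearing: TP=37, FN=1+1+1=3 → 37/40 = 0.9250
  gear: TP=14, FN=2+2+4=8 → 14/22 = 0.6364
  misalign: TP=29, FN=2+0+3=5 → 29/34 = 0.8529
Macro-recall = mean = (0.4706 + 0.9250 + 0.6364 + 0.8529) / 4 = 0.721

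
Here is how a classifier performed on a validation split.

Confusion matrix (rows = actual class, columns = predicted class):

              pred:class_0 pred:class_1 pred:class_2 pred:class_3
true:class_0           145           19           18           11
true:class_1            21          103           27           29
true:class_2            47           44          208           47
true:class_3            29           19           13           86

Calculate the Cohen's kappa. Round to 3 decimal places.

Observed agreement pₒ = trace/N = 542/866 = 0.6259
Expected agreement pₑ = Σ (rowᵢ·colᵢ)/N² = (193·242 + 180·185 + 346·266 + 147·173)/866² = 0.2633
κ = (pₒ − pₑ)/(1 − pₑ) = (0.6259 − 0.2633)/(1 − 0.2633) = 0.492

0.492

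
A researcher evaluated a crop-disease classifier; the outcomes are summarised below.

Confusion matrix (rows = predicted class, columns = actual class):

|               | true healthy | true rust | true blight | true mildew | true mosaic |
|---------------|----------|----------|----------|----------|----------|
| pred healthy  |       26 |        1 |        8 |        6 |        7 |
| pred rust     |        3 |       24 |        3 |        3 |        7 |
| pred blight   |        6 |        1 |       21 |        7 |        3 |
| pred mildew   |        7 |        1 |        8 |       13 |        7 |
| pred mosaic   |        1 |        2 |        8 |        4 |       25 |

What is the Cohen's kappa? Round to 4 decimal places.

Observed agreement pₒ = trace/N = 109/202 = 0.53960
Expected agreement pₑ = Σ (rowᵢ·colᵢ)/N² = (43·48 + 29·40 + 48·38 + 33·36 + 49·40)/202² = 0.20086
κ = (pₒ − pₑ)/(1 − pₑ) = (0.53960 − 0.20086)/(1 − 0.20086) = 0.4239

0.4239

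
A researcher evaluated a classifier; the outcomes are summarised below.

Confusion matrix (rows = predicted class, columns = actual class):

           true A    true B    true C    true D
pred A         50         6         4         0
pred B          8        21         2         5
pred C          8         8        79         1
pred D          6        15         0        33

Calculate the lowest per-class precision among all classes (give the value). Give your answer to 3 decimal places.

0.583

Per-class precision (TP/(TP+FP)):
  A: TP=50, FP=6+4+0=10 → 50/60 = 0.8333
  B: TP=21, FP=8+2+5=15 → 21/36 = 0.5833
  C: TP=79, FP=8+8+1=17 → 79/96 = 0.8229
  D: TP=33, FP=6+15+0=21 → 33/54 = 0.6111
Lowest is class 'B' with precision = 0.583.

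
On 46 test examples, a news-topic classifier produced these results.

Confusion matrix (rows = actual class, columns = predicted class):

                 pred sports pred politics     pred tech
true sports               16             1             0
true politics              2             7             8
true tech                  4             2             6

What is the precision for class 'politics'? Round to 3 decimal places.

One-vs-rest for 'politics': TP = diagonal; FP = other classes predicted 'politics'; FN = 'politics' predicted as other.
precision = TP/(TP+FP).
politics: TP=7, FP=1+2=3 → 7/10 = 0.7000

0.700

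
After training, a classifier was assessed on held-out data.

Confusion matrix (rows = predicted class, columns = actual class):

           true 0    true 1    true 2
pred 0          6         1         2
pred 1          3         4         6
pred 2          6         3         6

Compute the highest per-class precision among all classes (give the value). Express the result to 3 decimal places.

0.667

Per-class precision (TP/(TP+FP)):
  0: TP=6, FP=1+2=3 → 6/9 = 0.6667
  1: TP=4, FP=3+6=9 → 4/13 = 0.3077
  2: TP=6, FP=6+3=9 → 6/15 = 0.4000
Highest is class '0' with precision = 0.667.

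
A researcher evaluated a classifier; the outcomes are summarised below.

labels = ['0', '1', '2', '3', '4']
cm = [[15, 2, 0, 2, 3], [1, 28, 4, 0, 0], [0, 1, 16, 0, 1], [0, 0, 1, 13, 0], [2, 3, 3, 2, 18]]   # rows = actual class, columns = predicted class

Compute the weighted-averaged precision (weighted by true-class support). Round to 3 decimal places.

0.792

Per-class precision (TP/(TP+FP)):
  0: TP=15, FP=1+0+0+2=3 → 15/18 = 0.8333
  1: TP=28, FP=2+1+0+3=6 → 28/34 = 0.8235
  2: TP=16, FP=0+4+1+3=8 → 16/24 = 0.6667
  3: TP=13, FP=2+0+0+2=4 → 13/17 = 0.7647
  4: TP=18, FP=3+0+1+0=4 → 18/22 = 0.8182
Weighted-precision = Σ (supportᵢ/N)·precisionᵢ with N=115: (22/115)·0.8333 + (33/115)·0.8235 + (18/115)·0.6667 + (14/115)·0.7647 + (28/115)·0.8182 = 0.792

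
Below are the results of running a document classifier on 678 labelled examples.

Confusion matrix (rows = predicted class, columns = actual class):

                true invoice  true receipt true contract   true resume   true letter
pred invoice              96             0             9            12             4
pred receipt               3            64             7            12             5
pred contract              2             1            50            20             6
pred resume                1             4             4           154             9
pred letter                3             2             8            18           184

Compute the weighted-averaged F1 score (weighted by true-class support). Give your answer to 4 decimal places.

0.8074

Per-class F1 score (2·TP/(2·TP+FP+FN)):
  invoice: TP=96, FP=0+9+12+4=25, FN=3+2+1+3=9 → 192/226 = 0.84956
  receipt: TP=64, FP=3+7+12+5=27, FN=0+1+4+2=7 → 128/162 = 0.79012
  contract: TP=50, FP=2+1+20+6=29, FN=9+7+4+8=28 → 100/157 = 0.63694
  resume: TP=154, FP=1+4+4+9=18, FN=12+12+20+18=62 → 308/388 = 0.79381
  letter: TP=184, FP=3+2+8+18=31, FN=4+5+6+9=24 → 368/423 = 0.86998
Weighted-F1 score = Σ (supportᵢ/N)·F1 scoreᵢ with N=678: (105/678)·0.84956 + (71/678)·0.79012 + (78/678)·0.63694 + (216/678)·0.79381 + (208/678)·0.86998 = 0.8074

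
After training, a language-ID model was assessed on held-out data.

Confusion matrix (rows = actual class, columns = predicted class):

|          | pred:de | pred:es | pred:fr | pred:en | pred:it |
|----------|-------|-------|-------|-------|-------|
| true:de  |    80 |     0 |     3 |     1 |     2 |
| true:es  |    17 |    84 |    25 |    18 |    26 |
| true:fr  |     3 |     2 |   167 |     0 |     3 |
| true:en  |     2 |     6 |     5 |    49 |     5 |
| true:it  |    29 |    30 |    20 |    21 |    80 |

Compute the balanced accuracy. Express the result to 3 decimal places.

Balanced accuracy = mean of per-class recall.
  de: recall = 80/86 = 0.9302
  es: recall = 84/170 = 0.4941
  fr: recall = 167/175 = 0.9543
  en: recall = 49/67 = 0.7313
  it: recall = 80/180 = 0.4444
Mean = (0.9302 + 0.4941 + 0.9543 + 0.7313 + 0.4444) / 5 = 0.711

0.711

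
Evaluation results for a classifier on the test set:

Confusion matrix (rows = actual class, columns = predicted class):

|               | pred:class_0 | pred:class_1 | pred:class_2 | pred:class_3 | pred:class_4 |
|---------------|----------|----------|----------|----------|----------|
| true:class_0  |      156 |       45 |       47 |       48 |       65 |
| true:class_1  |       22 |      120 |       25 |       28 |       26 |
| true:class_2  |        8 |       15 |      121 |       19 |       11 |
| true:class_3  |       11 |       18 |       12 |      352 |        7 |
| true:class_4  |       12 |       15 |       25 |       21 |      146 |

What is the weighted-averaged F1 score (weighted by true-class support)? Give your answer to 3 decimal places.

Per-class F1 score (2·TP/(2·TP+FP+FN)):
  class_0: TP=156, FP=22+8+11+12=53, FN=45+47+48+65=205 → 312/570 = 0.5474
  class_1: TP=120, FP=45+15+18+15=93, FN=22+25+28+26=101 → 240/434 = 0.5530
  class_2: TP=121, FP=47+25+12+25=109, FN=8+15+19+11=53 → 242/404 = 0.5990
  class_3: TP=352, FP=48+28+19+21=116, FN=11+18+12+7=48 → 704/868 = 0.8111
  class_4: TP=146, FP=65+26+11+7=109, FN=12+15+25+21=73 → 292/474 = 0.6160
Weighted-F1 score = Σ (supportᵢ/N)·F1 scoreᵢ with N=1375: (361/1375)·0.5474 + (221/1375)·0.5530 + (174/1375)·0.5990 + (400/1375)·0.8111 + (219/1375)·0.6160 = 0.642

0.642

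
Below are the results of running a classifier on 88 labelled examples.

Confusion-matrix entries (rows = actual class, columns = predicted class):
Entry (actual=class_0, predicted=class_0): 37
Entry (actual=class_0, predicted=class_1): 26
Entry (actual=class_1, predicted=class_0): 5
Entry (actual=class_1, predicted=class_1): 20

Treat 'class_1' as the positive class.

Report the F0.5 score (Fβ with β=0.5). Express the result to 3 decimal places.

Fβ = (1+β²)·TP / ((1+β²)·TP + β²·FN + FP), with β²=1/4
= 1.25·20 / (1.25·20 + 0.25·5 + 26) = 0.478

0.478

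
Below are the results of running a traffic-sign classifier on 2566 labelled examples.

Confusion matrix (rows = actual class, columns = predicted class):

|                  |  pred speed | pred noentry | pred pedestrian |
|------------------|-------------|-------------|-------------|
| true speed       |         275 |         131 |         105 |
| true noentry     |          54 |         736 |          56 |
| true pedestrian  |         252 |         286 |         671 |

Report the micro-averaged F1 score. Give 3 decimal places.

0.655

Micro-averaging pools counts across classes: ΣTP=1682, ΣFP=884, ΣFN=884.
Micro-F1 score = 2·TP/(2·TP+FP+FN) on pooled counts = 0.655 (equals overall accuracy in single-label multiclass).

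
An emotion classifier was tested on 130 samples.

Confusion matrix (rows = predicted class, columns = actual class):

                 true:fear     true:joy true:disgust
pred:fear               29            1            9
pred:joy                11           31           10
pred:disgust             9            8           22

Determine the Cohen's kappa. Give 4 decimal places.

0.4483

Observed agreement pₒ = trace/N = 82/130 = 0.63077
Expected agreement pₑ = Σ (rowᵢ·colᵢ)/N² = (49·39 + 40·52 + 41·39)/130² = 0.33077
κ = (pₒ − pₑ)/(1 − pₑ) = (0.63077 − 0.33077)/(1 − 0.33077) = 0.4483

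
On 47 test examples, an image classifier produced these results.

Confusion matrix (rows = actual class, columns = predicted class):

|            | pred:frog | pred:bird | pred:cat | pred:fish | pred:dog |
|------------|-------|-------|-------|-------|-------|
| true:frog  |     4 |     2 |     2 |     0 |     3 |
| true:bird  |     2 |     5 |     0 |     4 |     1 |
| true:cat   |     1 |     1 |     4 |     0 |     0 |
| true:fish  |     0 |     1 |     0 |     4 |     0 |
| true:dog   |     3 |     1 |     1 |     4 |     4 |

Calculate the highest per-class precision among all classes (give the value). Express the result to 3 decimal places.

0.571

Per-class precision (TP/(TP+FP)):
  frog: TP=4, FP=2+1+0+3=6 → 4/10 = 0.4000
  bird: TP=5, FP=2+1+1+1=5 → 5/10 = 0.5000
  cat: TP=4, FP=2+0+0+1=3 → 4/7 = 0.5714
  fish: TP=4, FP=0+4+0+4=8 → 4/12 = 0.3333
  dog: TP=4, FP=3+1+0+0=4 → 4/8 = 0.5000
Highest is class 'cat' with precision = 0.571.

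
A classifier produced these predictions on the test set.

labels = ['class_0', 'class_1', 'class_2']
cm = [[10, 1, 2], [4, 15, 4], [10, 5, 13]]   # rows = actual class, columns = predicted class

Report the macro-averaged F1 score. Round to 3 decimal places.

0.592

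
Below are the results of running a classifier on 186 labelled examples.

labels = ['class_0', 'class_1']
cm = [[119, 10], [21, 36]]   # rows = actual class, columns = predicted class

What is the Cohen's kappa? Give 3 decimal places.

Observed agreement pₒ = trace/N = 155/186 = 0.8333
Expected agreement pₑ = Σ (rowᵢ·colᵢ)/N² = (129·140 + 57·46)/186² = 0.5978
κ = (pₒ − pₑ)/(1 − pₑ) = (0.8333 − 0.5978)/(1 − 0.5978) = 0.586

0.586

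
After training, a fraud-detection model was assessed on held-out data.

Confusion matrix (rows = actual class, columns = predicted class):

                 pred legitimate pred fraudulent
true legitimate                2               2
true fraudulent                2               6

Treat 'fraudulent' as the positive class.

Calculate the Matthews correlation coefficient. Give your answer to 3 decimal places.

0.250

MCC = (TP·TN − FP·FN) / √((TP+FP)(TP+FN)(TN+FP)(TN+FN))
Numerator = 6·2 − 2·2 = 8
Denominator = √(8·8·4·4) = √1024 = 32.0000
MCC = 8 / 32.0000 = 0.250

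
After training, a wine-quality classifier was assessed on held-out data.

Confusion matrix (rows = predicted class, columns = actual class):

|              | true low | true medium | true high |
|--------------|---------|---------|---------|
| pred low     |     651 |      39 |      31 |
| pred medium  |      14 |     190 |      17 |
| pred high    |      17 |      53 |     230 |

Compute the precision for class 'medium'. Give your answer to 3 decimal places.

Take TP from the diagonal, FP from the rest of the 'medium' prediction marginal, FN from the rest of the 'medium' actual marginal.
precision = TP/(TP+FP).
medium: TP=190, FP=14+17=31 → 190/221 = 0.8597

0.860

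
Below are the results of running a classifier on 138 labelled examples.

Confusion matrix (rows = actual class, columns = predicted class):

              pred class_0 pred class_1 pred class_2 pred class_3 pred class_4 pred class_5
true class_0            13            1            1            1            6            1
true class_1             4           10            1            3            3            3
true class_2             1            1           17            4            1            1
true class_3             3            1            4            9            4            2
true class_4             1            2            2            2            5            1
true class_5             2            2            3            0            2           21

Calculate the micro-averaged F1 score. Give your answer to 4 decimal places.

0.5435

Micro-averaging pools counts across classes: ΣTP=75, ΣFP=63, ΣFN=63.
Micro-F1 score = 2·TP/(2·TP+FP+FN) on pooled counts = 0.5435 (equals overall accuracy in single-label multiclass).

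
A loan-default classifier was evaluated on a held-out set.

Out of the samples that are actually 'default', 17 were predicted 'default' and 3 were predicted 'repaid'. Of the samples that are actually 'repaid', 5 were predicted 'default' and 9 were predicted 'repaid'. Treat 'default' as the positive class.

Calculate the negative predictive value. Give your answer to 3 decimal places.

0.750

NPV = TN/(TN+FN) = 9/(9+3) = 0.750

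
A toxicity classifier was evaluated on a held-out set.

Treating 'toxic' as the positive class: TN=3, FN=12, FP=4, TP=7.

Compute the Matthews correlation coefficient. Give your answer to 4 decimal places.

-0.1823

MCC = (TP·TN − FP·FN) / √((TP+FP)(TP+FN)(TN+FP)(TN+FN))
Numerator = 7·3 − 4·12 = -27
Denominator = √(11·19·7·15) = √21945 = 148.1384
MCC = -27 / 148.1384 = -0.1823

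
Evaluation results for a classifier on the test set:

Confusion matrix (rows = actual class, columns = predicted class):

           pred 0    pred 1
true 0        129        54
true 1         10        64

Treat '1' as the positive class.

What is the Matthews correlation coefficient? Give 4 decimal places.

0.5177

MCC = (TP·TN − FP·FN) / √((TP+FP)(TP+FN)(TN+FP)(TN+FN))
Numerator = 64·129 − 54·10 = 7716
Denominator = √(118·74·183·139) = √222115884 = 14903.5527
MCC = 7716 / 14903.5527 = 0.5177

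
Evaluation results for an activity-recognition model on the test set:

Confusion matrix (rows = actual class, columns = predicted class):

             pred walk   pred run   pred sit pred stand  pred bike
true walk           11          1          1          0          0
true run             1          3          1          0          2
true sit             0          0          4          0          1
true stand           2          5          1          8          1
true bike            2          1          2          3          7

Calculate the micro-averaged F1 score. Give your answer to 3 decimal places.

0.579

Micro-averaging pools counts across classes: ΣTP=33, ΣFP=24, ΣFN=24.
Micro-F1 score = 2·TP/(2·TP+FP+FN) on pooled counts = 0.579 (equals overall accuracy in single-label multiclass).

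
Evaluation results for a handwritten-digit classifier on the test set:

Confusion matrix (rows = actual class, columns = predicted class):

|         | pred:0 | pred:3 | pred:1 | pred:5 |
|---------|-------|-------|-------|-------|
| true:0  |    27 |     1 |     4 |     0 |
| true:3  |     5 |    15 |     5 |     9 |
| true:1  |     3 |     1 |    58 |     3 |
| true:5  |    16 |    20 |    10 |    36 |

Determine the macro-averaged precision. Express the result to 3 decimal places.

0.610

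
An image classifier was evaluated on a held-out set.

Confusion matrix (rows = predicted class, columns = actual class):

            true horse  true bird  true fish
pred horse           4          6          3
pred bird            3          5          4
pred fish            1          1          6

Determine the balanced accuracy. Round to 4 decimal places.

Balanced accuracy = mean of per-class recall.
  horse: recall = 4/8 = 0.50000
  bird: recall = 5/12 = 0.41667
  fish: recall = 6/13 = 0.46154
Mean = (0.50000 + 0.41667 + 0.46154) / 3 = 0.4594

0.4594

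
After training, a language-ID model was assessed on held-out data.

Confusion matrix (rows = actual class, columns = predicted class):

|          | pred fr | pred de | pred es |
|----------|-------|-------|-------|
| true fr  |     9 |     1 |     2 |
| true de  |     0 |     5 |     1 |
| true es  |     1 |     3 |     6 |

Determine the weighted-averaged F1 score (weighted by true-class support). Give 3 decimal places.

Per-class F1 score (2·TP/(2·TP+FP+FN)):
  fr: TP=9, FP=0+1=1, FN=1+2=3 → 18/22 = 0.8182
  de: TP=5, FP=1+3=4, FN=0+1=1 → 10/15 = 0.6667
  es: TP=6, FP=2+1=3, FN=1+3=4 → 12/19 = 0.6316
Weighted-F1 score = Σ (supportᵢ/N)·F1 scoreᵢ with N=28: (12/28)·0.8182 + (6/28)·0.6667 + (10/28)·0.6316 = 0.719

0.719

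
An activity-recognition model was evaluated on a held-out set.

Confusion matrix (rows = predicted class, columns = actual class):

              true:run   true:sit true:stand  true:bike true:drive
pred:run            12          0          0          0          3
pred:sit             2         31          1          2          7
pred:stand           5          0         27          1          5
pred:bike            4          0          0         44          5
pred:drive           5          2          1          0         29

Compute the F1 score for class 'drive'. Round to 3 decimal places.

0.674

Take TP from the diagonal, FP from the rest of the 'drive' prediction marginal, FN from the rest of the 'drive' actual marginal.
F1 score = 2·TP/(2·TP+FP+FN).
drive: TP=29, FP=5+2+1+0=8, FN=3+7+5+5=20 → 58/86 = 0.6744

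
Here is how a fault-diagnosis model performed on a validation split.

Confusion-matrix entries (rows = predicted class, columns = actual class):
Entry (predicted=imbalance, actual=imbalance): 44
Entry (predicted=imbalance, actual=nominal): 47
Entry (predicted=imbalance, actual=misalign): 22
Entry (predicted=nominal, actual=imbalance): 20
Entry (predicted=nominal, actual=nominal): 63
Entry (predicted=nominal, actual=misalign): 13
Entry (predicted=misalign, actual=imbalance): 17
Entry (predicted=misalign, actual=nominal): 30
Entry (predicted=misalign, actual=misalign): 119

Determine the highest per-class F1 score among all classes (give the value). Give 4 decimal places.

0.7438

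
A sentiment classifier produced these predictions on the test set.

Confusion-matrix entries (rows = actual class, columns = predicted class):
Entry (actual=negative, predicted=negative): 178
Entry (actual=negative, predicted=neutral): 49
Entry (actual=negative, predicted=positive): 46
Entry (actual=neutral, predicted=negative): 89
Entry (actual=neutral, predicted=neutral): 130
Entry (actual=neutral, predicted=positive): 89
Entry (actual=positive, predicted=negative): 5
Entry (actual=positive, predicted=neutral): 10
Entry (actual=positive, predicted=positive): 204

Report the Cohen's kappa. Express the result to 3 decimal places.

Observed agreement pₒ = trace/N = 512/800 = 0.6400
Expected agreement pₑ = Σ (rowᵢ·colᵢ)/N² = (273·272 + 308·189 + 219·339)/800² = 0.3230
κ = (pₒ − pₑ)/(1 − pₑ) = (0.6400 − 0.3230)/(1 − 0.3230) = 0.468

0.468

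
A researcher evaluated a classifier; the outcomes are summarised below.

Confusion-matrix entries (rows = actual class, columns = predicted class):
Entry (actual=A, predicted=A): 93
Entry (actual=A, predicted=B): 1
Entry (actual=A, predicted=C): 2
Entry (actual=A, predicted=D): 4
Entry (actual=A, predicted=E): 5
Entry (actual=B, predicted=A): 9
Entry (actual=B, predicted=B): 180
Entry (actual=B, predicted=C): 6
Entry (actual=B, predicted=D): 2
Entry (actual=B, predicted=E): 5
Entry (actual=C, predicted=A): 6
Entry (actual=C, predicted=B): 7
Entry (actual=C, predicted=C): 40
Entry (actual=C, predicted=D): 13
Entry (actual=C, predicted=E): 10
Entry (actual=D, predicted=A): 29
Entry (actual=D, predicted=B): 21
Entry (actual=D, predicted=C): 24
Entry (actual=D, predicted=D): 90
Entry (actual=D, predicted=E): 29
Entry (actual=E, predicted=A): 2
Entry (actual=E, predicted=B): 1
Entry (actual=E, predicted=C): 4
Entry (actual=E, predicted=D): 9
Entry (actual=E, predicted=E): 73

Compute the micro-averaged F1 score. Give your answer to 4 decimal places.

0.7158

Micro-averaging pools counts across classes: ΣTP=476, ΣFP=189, ΣFN=189.
Micro-F1 score = 2·TP/(2·TP+FP+FN) on pooled counts = 0.7158 (equals overall accuracy in single-label multiclass).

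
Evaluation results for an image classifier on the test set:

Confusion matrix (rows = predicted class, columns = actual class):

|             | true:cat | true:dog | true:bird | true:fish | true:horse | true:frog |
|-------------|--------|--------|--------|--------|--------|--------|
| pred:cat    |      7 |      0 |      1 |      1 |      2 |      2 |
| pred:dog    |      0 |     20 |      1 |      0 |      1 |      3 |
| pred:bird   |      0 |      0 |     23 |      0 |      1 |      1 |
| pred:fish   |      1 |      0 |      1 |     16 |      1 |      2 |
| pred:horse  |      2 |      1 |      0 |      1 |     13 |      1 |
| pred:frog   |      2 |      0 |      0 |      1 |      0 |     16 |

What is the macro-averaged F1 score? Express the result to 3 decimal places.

Per-class F1 score (2·TP/(2·TP+FP+FN)):
  cat: TP=7, FP=0+1+1+2+2=6, FN=0+0+1+2+2=5 → 14/25 = 0.5600
  dog: TP=20, FP=0+1+0+1+3=5, FN=0+0+0+1+0=1 → 40/46 = 0.8696
  bird: TP=23, FP=0+0+0+1+1=2, FN=1+1+1+0+0=3 → 46/51 = 0.9020
  fish: TP=16, FP=1+0+1+1+2=5, FN=1+0+0+1+1=3 → 32/40 = 0.8000
  horse: TP=13, FP=2+1+0+1+1=5, FN=2+1+1+1+0=5 → 26/36 = 0.7222
  frog: TP=16, FP=2+0+0+1+0=3, FN=2+3+1+2+1=9 → 32/44 = 0.7273
Macro-F1 score = mean = (0.5600 + 0.8696 + 0.9020 + 0.8000 + 0.7222 + 0.7273) / 6 = 0.764

0.764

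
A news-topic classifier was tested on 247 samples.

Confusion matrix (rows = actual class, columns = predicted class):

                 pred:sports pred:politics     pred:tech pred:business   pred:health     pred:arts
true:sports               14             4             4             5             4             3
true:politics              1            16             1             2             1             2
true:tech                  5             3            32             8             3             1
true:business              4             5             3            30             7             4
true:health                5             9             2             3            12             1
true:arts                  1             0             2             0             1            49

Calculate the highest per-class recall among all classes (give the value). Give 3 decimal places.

0.925

Per-class recall (TP/(TP+FN)):
  sports: TP=14, FN=4+4+5+4+3=20 → 14/34 = 0.4118
  politics: TP=16, FN=1+1+2+1+2=7 → 16/23 = 0.6957
  tech: TP=32, FN=5+3+8+3+1=20 → 32/52 = 0.6154
  business: TP=30, FN=4+5+3+7+4=23 → 30/53 = 0.5660
  health: TP=12, FN=5+9+2+3+1=20 → 12/32 = 0.3750
  arts: TP=49, FN=1+0+2+0+1=4 → 49/53 = 0.9245
Highest is class 'arts' with recall = 0.925.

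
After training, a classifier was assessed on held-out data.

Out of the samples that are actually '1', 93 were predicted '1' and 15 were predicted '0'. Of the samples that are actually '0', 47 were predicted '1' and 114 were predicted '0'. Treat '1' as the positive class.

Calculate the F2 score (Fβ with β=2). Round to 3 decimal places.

Fβ = (1+β²)·TP / ((1+β²)·TP + β²·FN + FP), with β²=4
= 5·93 / (5·93 + 4·15 + 47) = 0.813

0.813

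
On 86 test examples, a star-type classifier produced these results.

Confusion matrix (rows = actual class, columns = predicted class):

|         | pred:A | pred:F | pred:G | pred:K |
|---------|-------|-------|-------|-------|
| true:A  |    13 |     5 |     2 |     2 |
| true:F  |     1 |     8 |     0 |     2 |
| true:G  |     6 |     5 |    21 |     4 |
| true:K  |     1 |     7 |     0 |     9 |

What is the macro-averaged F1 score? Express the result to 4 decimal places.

0.5726

Per-class F1 score (2·TP/(2·TP+FP+FN)):
  A: TP=13, FP=1+6+1=8, FN=5+2+2=9 → 26/43 = 0.60465
  F: TP=8, FP=5+5+7=17, FN=1+0+2=3 → 16/36 = 0.44444
  G: TP=21, FP=2+0+0=2, FN=6+5+4=15 → 42/59 = 0.71186
  K: TP=9, FP=2+2+4=8, FN=1+7+0=8 → 18/34 = 0.52941
Macro-F1 score = mean = (0.60465 + 0.44444 + 0.71186 + 0.52941) / 4 = 0.5726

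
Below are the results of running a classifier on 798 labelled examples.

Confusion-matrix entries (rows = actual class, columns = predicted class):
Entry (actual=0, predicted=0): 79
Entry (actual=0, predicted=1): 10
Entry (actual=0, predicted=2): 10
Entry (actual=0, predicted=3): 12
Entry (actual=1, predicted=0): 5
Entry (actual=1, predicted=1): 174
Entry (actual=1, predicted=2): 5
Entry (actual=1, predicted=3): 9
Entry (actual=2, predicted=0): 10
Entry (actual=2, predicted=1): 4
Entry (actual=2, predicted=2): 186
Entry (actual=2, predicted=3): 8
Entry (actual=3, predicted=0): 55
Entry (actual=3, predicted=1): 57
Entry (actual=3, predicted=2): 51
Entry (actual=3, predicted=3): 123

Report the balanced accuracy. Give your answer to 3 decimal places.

0.734

Balanced accuracy = mean of per-class recall.
  0: recall = 79/111 = 0.7117
  1: recall = 174/193 = 0.9016
  2: recall = 186/208 = 0.8942
  3: recall = 123/286 = 0.4301
Mean = (0.7117 + 0.9016 + 0.8942 + 0.4301) / 4 = 0.734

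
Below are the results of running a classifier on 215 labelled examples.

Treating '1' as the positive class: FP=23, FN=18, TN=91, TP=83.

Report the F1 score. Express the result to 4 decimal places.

Precision = TP/(TP+FP) = 83/106 = 0.7830
Recall = TP/(TP+FN) = 83/101 = 0.8218
F1 = 2·TP/(2·TP+FP+FN) = 166/207 = 0.8019

0.8019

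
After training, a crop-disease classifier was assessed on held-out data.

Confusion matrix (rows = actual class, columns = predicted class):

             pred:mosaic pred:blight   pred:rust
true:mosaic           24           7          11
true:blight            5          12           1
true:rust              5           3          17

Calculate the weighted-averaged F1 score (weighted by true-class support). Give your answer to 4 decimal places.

0.6243

Per-class F1 score (2·TP/(2·TP+FP+FN)):
  mosaic: TP=24, FP=5+5=10, FN=7+11=18 → 48/76 = 0.63158
  blight: TP=12, FP=7+3=10, FN=5+1=6 → 24/40 = 0.60000
  rust: TP=17, FP=11+1=12, FN=5+3=8 → 34/54 = 0.62963
Weighted-F1 score = Σ (supportᵢ/N)·F1 scoreᵢ with N=85: (42/85)·0.63158 + (18/85)·0.60000 + (25/85)·0.62963 = 0.6243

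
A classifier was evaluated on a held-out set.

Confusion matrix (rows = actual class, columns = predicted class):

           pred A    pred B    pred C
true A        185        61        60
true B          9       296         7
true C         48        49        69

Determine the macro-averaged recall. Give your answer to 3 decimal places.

0.656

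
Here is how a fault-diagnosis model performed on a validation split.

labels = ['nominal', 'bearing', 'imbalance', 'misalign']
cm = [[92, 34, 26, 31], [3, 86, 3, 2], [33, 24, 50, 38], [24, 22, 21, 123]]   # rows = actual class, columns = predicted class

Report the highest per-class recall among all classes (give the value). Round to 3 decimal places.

0.915

Per-class recall (TP/(TP+FN)):
  nominal: TP=92, FN=34+26+31=91 → 92/183 = 0.5027
  bearing: TP=86, FN=3+3+2=8 → 86/94 = 0.9149
  imbalance: TP=50, FN=33+24+38=95 → 50/145 = 0.3448
  misalign: TP=123, FN=24+22+21=67 → 123/190 = 0.6474
Highest is class 'bearing' with recall = 0.915.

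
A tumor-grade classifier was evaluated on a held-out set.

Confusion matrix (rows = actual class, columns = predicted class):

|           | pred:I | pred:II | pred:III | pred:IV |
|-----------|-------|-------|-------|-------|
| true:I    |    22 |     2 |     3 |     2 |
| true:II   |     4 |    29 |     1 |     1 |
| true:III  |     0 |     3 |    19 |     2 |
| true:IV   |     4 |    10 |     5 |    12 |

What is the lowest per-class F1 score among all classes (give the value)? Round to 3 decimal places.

Per-class F1 score (2·TP/(2·TP+FP+FN)):
  I: TP=22, FP=4+0+4=8, FN=2+3+2=7 → 44/59 = 0.7458
  II: TP=29, FP=2+3+10=15, FN=4+1+1=6 → 58/79 = 0.7342
  III: TP=19, FP=3+1+5=9, FN=0+3+2=5 → 38/52 = 0.7308
  IV: TP=12, FP=2+1+2=5, FN=4+10+5=19 → 24/48 = 0.5000
Lowest is class 'IV' with F1 score = 0.500.

0.500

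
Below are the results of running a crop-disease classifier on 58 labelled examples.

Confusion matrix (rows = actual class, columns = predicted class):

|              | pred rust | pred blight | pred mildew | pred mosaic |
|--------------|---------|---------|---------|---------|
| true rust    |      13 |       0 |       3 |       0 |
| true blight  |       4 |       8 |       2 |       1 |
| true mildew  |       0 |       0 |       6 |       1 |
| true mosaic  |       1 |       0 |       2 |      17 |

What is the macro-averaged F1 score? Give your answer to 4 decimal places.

0.7330

Per-class F1 score (2·TP/(2·TP+FP+FN)):
  rust: TP=13, FP=4+0+1=5, FN=0+3+0=3 → 26/34 = 0.76471
  blight: TP=8, FP=0+0+0=0, FN=4+2+1=7 → 16/23 = 0.69565
  mildew: TP=6, FP=3+2+2=7, FN=0+0+1=1 → 12/20 = 0.60000
  mosaic: TP=17, FP=0+1+1=2, FN=1+0+2=3 → 34/39 = 0.87179
Macro-F1 score = mean = (0.76471 + 0.69565 + 0.60000 + 0.87179) / 4 = 0.7330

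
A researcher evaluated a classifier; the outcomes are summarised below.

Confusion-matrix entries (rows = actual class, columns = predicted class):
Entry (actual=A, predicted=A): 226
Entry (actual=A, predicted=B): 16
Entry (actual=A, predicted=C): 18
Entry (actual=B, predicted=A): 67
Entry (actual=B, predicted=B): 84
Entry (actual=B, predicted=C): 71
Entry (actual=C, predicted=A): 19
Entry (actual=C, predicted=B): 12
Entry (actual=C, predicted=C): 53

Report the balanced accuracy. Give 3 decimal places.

Balanced accuracy = mean of per-class recall.
  A: recall = 226/260 = 0.8692
  B: recall = 84/222 = 0.3784
  C: recall = 53/84 = 0.6310
Mean = (0.8692 + 0.3784 + 0.6310) / 3 = 0.626

0.626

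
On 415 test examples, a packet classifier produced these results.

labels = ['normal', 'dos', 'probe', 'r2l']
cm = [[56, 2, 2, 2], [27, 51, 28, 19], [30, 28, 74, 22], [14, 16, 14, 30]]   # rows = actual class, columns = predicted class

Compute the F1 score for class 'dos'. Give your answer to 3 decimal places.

0.459

F1 score = 2·TP/(2·TP+FP+FN).
dos: TP=51, FP=2+28+16=46, FN=27+28+19=74 → 102/222 = 0.4595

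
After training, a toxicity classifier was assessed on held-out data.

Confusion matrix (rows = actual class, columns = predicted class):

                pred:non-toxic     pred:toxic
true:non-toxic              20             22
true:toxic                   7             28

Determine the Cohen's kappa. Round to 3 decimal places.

0.267

Observed agreement pₒ = trace/N = 48/77 = 0.6234
Expected agreement pₑ = Σ (rowᵢ·colᵢ)/N² = (42·27 + 35·50)/77² = 0.4864
κ = (pₒ − pₑ)/(1 − pₑ) = (0.6234 − 0.4864)/(1 − 0.4864) = 0.267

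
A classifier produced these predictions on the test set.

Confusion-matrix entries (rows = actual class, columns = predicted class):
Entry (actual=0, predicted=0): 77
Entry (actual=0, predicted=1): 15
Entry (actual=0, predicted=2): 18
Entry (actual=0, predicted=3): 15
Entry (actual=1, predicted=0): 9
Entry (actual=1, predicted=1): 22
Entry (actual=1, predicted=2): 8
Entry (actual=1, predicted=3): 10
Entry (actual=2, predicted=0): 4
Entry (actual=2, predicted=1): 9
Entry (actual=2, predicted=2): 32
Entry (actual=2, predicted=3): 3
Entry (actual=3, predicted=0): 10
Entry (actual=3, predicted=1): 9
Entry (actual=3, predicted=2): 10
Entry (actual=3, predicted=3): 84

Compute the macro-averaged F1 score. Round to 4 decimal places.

0.6015

Per-class F1 score (2·TP/(2·TP+FP+FN)):
  0: TP=77, FP=9+4+10=23, FN=15+18+15=48 → 154/225 = 0.68444
  1: TP=22, FP=15+9+9=33, FN=9+8+10=27 → 44/104 = 0.42308
  2: TP=32, FP=18+8+10=36, FN=4+9+3=16 → 64/116 = 0.55172
  3: TP=84, FP=15+10+3=28, FN=10+9+10=29 → 168/225 = 0.74667
Macro-F1 score = mean = (0.68444 + 0.42308 + 0.55172 + 0.74667) / 4 = 0.6015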